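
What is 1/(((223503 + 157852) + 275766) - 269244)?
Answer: 1/387877 ≈ 2.5781e-6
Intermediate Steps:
1/(((223503 + 157852) + 275766) - 269244) = 1/((381355 + 275766) - 269244) = 1/(657121 - 269244) = 1/387877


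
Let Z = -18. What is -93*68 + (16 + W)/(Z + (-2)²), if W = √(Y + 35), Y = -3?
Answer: -44276/7 - 2*√2/7 ≈ -6325.5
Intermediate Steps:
W = 4*√2 (W = √(-3 + 35) = √32 = 4*√2 ≈ 5.6569)
-93*68 + (16 + W)/(Z + (-2)²) = -93*68 + (16 + 4*√2)/(-18 + (-2)²) = -6324 + (16 + 4*√2)/(-18 + 4) = -6324 + (16 + 4*√2)/(-14) = -6324 + (16 + 4*√2)*(-1/14) = -6324 + (-8/7 - 2*√2/7) = -44276/7 - 2*√2/7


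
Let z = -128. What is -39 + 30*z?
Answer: -3879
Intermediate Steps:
-39 + 30*z = -39 + 30*(-128) = -39 - 3840 = -3879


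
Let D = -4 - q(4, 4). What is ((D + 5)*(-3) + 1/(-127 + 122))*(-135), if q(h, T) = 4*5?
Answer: -7668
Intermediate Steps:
q(h, T) = 20
D = -24 (D = -4 - 1*20 = -4 - 20 = -24)
((D + 5)*(-3) + 1/(-127 + 122))*(-135) = ((-24 + 5)*(-3) + 1/(-127 + 122))*(-135) = (-19*(-3) + 1/(-5))*(-135) = (57 - ⅕)*(-135) = (284/5)*(-135) = -7668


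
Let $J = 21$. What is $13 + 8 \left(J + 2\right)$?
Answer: $197$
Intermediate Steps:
$13 + 8 \left(J + 2\right) = 13 + 8 \left(21 + 2\right) = 13 + 8 \cdot 23 = 13 + 184 = 197$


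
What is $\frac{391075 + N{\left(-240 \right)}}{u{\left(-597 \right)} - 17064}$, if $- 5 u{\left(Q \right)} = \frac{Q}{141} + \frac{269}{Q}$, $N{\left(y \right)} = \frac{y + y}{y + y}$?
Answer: $- \frac{27433003710}{1196931217} \approx -22.919$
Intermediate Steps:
$N{\left(y \right)} = 1$ ($N{\left(y \right)} = \frac{2 y}{2 y} = 2 y \frac{1}{2 y} = 1$)
$u{\left(Q \right)} = - \frac{269}{5 Q} - \frac{Q}{705}$ ($u{\left(Q \right)} = - \frac{\frac{Q}{141} + \frac{269}{Q}}{5} = - \frac{\frac{269}{Q} + \frac{Q}{141}}{5} = - \frac{269}{5 Q} - \frac{Q}{705}$)
$\frac{391075 + N{\left(-240 \right)}}{u{\left(-597 \right)} - 17064} = \frac{391075 + 1}{\frac{-37929 - \left(-597\right)^{2}}{705 \left(-597\right)} - 17064} = \frac{391076}{\frac{1}{705} \left(- \frac{1}{597}\right) \left(-37929 - 356409\right) - 17064} = \frac{391076}{\frac{1}{705} \left(- \frac{1}{597}\right) \left(-394338\right) - 17064} = \frac{391076}{\frac{131446}{140295} - 17064} = \frac{391076}{- \frac{2393862434}{140295}} = 391076 \left(- \frac{140295}{2393862434}\right) = - \frac{27433003710}{1196931217}$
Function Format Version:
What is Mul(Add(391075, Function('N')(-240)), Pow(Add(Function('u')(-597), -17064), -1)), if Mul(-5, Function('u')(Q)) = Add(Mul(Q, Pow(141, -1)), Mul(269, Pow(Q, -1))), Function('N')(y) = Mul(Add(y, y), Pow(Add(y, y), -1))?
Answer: Rational(-27433003710, 1196931217) ≈ -22.919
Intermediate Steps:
Function('N')(y) = 1 (Function('N')(y) = Mul(Mul(2, y), Pow(Mul(2, y), -1)) = Mul(Mul(2, y), Mul(Rational(1, 2), Pow(y, -1))) = 1)
Function('u')(Q) = Add(Mul(Rational(-269, 5), Pow(Q, -1)), Mul(Rational(-1, 705), Q)) (Function('u')(Q) = Mul(Rational(-1, 5), Add(Mul(Q, Pow(141, -1)), Mul(269, Pow(Q, -1)))) = Mul(Rational(-1, 5), Add(Mul(Q, Rational(1, 141)), Mul(269, Pow(Q, -1)))) = Mul(Rational(-1, 5), Add(Mul(Rational(1, 141), Q), Mul(269, Pow(Q, -1)))) = Mul(Rational(-1, 5), Add(Mul(269, Pow(Q, -1)), Mul(Rational(1, 141), Q))) = Add(Mul(Rational(-269, 5), Pow(Q, -1)), Mul(Rational(-1, 705), Q)))
Mul(Add(391075, Function('N')(-240)), Pow(Add(Function('u')(-597), -17064), -1)) = Mul(Add(391075, 1), Pow(Add(Mul(Rational(1, 705), Pow(-597, -1), Add(-37929, Mul(-1, Pow(-597, 2)))), -17064), -1)) = Mul(391076, Pow(Add(Mul(Rational(1, 705), Rational(-1, 597), Add(-37929, Mul(-1, 356409))), -17064), -1)) = Mul(391076, Pow(Add(Mul(Rational(1, 705), Rational(-1, 597), Add(-37929, -356409)), -17064), -1)) = Mul(391076, Pow(Add(Mul(Rational(1, 705), Rational(-1, 597), -394338), -17064), -1)) = Mul(391076, Pow(Add(Rational(131446, 140295), -17064), -1)) = Mul(391076, Pow(Rational(-2393862434, 140295), -1)) = Mul(391076, Rational(-140295, 2393862434)) = Rational(-27433003710, 1196931217)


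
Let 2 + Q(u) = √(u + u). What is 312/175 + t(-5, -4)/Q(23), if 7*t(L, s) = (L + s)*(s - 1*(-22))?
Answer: 834/1225 - 27*√46/49 ≈ -3.0564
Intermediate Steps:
Q(u) = -2 + √2*√u (Q(u) = -2 + √(u + u) = -2 + √(2*u) = -2 + √2*√u)
t(L, s) = (22 + s)*(L + s)/7 (t(L, s) = ((L + s)*(s - 1*(-22)))/7 = ((L + s)*(s + 22))/7 = ((L + s)*(22 + s))/7 = ((22 + s)*(L + s))/7 = (22 + s)*(L + s)/7)
312/175 + t(-5, -4)/Q(23) = 312/175 + ((⅐)*(-4)² + (22/7)*(-5) + (22/7)*(-4) + (⅐)*(-5)*(-4))/(-2 + √2*√23) = 312*(1/175) + ((⅐)*16 - 110/7 - 88/7 + 20/7)/(-2 + √46) = 312/175 + (16/7 - 110/7 - 88/7 + 20/7)/(-2 + √46) = 312/175 - 162/(7*(-2 + √46))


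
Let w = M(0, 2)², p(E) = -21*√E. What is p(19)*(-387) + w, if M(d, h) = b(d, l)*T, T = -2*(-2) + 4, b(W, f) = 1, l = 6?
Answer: 64 + 8127*√19 ≈ 35489.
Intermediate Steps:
T = 8 (T = 4 + 4 = 8)
M(d, h) = 8 (M(d, h) = 1*8 = 8)
w = 64 (w = 8² = 64)
p(19)*(-387) + w = -21*√19*(-387) + 64 = 8127*√19 + 64 = 64 + 8127*√19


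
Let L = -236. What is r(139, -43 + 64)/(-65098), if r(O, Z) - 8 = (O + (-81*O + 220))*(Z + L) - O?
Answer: -2343369/65098 ≈ -35.998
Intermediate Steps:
r(O, Z) = 8 - O + (-236 + Z)*(220 - 80*O) (r(O, Z) = 8 + ((O + (-81*O + 220))*(Z - 236) - O) = 8 + ((O + (220 - 81*O))*(-236 + Z) - O) = 8 + ((220 - 80*O)*(-236 + Z) - O) = 8 + ((-236 + Z)*(220 - 80*O) - O) = 8 + (-O + (-236 + Z)*(220 - 80*O)) = 8 - O + (-236 + Z)*(220 - 80*O))
r(139, -43 + 64)/(-65098) = (-51912 + 220*(-43 + 64) + 18879*139 - 80*139*(-43 + 64))/(-65098) = (-51912 + 220*21 + 2624181 - 80*139*21)*(-1/65098) = (-51912 + 4620 + 2624181 - 233520)*(-1/65098) = 2343369*(-1/65098) = -2343369/65098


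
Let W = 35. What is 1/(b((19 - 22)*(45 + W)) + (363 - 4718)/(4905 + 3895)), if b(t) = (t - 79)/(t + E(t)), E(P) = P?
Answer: 165/28 ≈ 5.8929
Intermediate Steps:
b(t) = (-79 + t)/(2*t) (b(t) = (t - 79)/(t + t) = (-79 + t)/((2*t)) = (-79 + t)*(1/(2*t)) = (-79 + t)/(2*t))
1/(b((19 - 22)*(45 + W)) + (363 - 4718)/(4905 + 3895)) = 1/((-79 + (19 - 22)*(45 + 35))/(2*(((19 - 22)*(45 + 35)))) + (363 - 4718)/(4905 + 3895)) = 1/((-79 - 3*80)/(2*((-3*80))) - 4355/8800) = 1/((½)*(-79 - 240)/(-240) - 4355*1/8800) = 1/((½)*(-1/240)*(-319) - 871/1760) = 1/(319/480 - 871/1760) = 1/(28/165) = 165/28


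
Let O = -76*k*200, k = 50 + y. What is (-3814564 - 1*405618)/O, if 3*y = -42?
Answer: 2110091/273600 ≈ 7.7123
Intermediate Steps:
y = -14 (y = (1/3)*(-42) = -14)
k = 36 (k = 50 - 14 = 36)
O = -547200 (O = -76*36*200 = -2736*200 = -547200)
(-3814564 - 1*405618)/O = (-3814564 - 1*405618)/(-547200) = (-3814564 - 405618)*(-1/547200) = -4220182*(-1/547200) = 2110091/273600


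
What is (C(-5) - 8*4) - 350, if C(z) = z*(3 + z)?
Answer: -372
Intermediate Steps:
(C(-5) - 8*4) - 350 = (-5*(3 - 5) - 8*4) - 350 = (-5*(-2) - 32) - 350 = (10 - 32) - 350 = -22 - 350 = -372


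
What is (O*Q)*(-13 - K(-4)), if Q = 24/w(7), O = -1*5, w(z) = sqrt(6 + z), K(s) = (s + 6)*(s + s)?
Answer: -360*sqrt(13)/13 ≈ -99.846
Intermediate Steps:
K(s) = 2*s*(6 + s) (K(s) = (6 + s)*(2*s) = 2*s*(6 + s))
O = -5
Q = 24*sqrt(13)/13 (Q = 24/(sqrt(6 + 7)) = 24/(sqrt(13)) = 24*(sqrt(13)/13) = 24*sqrt(13)/13 ≈ 6.6564)
(O*Q)*(-13 - K(-4)) = (-120*sqrt(13)/13)*(-13 - 2*(-4)*(6 - 4)) = (-120*sqrt(13)/13)*(-13 - 2*(-4)*2) = (-120*sqrt(13)/13)*(-13 - 1*(-16)) = (-120*sqrt(13)/13)*(-13 + 16) = -120*sqrt(13)/13*3 = -360*sqrt(13)/13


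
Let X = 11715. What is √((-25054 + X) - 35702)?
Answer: 3*I*√5449 ≈ 221.45*I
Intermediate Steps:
√((-25054 + X) - 35702) = √((-25054 + 11715) - 35702) = √(-13339 - 35702) = √(-49041) = 3*I*√5449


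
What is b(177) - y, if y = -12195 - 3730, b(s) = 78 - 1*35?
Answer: 15968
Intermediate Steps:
b(s) = 43 (b(s) = 78 - 35 = 43)
y = -15925
b(177) - y = 43 - 1*(-15925) = 43 + 15925 = 15968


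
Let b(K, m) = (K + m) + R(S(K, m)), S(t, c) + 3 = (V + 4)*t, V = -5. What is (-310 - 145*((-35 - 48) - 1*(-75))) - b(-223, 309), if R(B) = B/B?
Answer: 763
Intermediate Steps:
S(t, c) = -3 - t (S(t, c) = -3 + (-5 + 4)*t = -3 - t)
R(B) = 1
b(K, m) = 1 + K + m (b(K, m) = (K + m) + 1 = 1 + K + m)
(-310 - 145*((-35 - 48) - 1*(-75))) - b(-223, 309) = (-310 - 145*((-35 - 48) - 1*(-75))) - (1 - 223 + 309) = (-310 - 145*(-83 + 75)) - 1*87 = (-310 - 145*(-8)) - 87 = (-310 + 1160) - 87 = 850 - 87 = 763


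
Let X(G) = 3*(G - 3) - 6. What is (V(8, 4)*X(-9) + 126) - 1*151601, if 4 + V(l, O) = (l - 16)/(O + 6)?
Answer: -756367/5 ≈ -1.5127e+5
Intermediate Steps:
V(l, O) = -4 + (-16 + l)/(6 + O) (V(l, O) = -4 + (l - 16)/(O + 6) = -4 + (-16 + l)/(6 + O))
X(G) = -15 + 3*G (X(G) = 3*(-3 + G) - 6 = (-9 + 3*G) - 6 = -15 + 3*G)
(V(8, 4)*X(-9) + 126) - 1*151601 = (((-40 + 8 - 4*4)/(6 + 4))*(-15 + 3*(-9)) + 126) - 1*151601 = (((-40 + 8 - 16)/10)*(-15 - 27) + 126) - 151601 = (((⅒)*(-48))*(-42) + 126) - 151601 = (-24/5*(-42) + 126) - 151601 = (1008/5 + 126) - 151601 = 1638/5 - 151601 = -756367/5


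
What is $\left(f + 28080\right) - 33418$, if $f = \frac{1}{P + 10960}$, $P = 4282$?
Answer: $- \frac{81361795}{15242} \approx -5338.0$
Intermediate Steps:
$f = \frac{1}{15242}$ ($f = \frac{1}{4282 + 10960} = \frac{1}{15242} \approx 6.5608 \cdot 10^{-5}$)
$\left(f + 28080\right) - 33418 = \left(\frac{1}{15242} + 28080\right) - 33418 = \frac{427995361}{15242} - 33418 = - \frac{81361795}{15242}$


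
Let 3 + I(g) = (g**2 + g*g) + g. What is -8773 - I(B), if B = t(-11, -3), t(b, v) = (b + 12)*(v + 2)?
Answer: -8771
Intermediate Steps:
t(b, v) = (2 + v)*(12 + b) (t(b, v) = (12 + b)*(2 + v) = (2 + v)*(12 + b))
B = -1 (B = 24 + 2*(-11) + 12*(-3) - 11*(-3) = 24 - 22 - 36 + 33 = -1)
I(g) = -3 + g + 2*g**2 (I(g) = -3 + ((g**2 + g*g) + g) = -3 + ((g**2 + g**2) + g) = -3 + (2*g**2 + g) = -3 + (g + 2*g**2) = -3 + g + 2*g**2)
-8773 - I(B) = -8773 - (-3 - 1 + 2*(-1)**2) = -8773 - (-3 - 1 + 2*1) = -8773 - (-3 - 1 + 2) = -8773 - 1*(-2) = -8773 + 2 = -8771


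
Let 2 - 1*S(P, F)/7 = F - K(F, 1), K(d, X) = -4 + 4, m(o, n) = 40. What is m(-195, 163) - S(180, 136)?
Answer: 978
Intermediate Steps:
K(d, X) = 0
S(P, F) = 14 - 7*F (S(P, F) = 14 - 7*(F - 1*0) = 14 - 7*(F + 0) = 14 - 7*F)
m(-195, 163) - S(180, 136) = 40 - (14 - 7*136) = 40 - (14 - 952) = 40 - 1*(-938) = 40 + 938 = 978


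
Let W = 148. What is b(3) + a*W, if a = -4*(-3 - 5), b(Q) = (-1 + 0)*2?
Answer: 4734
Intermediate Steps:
b(Q) = -2 (b(Q) = -1*2 = -2)
a = 32 (a = -4*(-8) = 32)
b(3) + a*W = -2 + 32*148 = -2 + 4736 = 4734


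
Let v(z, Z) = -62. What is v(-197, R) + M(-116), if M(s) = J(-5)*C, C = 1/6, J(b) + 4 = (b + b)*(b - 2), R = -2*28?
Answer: -51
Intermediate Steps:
R = -56
J(b) = -4 + 2*b*(-2 + b) (J(b) = -4 + (b + b)*(b - 2) = -4 + (2*b)*(-2 + b) = -4 + 2*b*(-2 + b))
C = 1/6 ≈ 0.16667
M(s) = 11 (M(s) = (-4 - 4*(-5) + 2*(-5)**2)*(1/6) = (-4 + 20 + 2*25)*(1/6) = (-4 + 20 + 50)*(1/6) = 66*(1/6) = 11)
v(-197, R) + M(-116) = -62 + 11 = -51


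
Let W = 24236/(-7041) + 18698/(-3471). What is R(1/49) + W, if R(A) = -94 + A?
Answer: -13679560009/133058471 ≈ -102.81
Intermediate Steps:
W = -23975086/2715479 (W = 24236*(-1/7041) + 18698*(-1/3471) = -24236/7041 - 18698/3471 = -23975086/2715479 ≈ -8.8290)
R(1/49) + W = (-94 + 1/49) - 23975086/2715479 = -4605/49 - 23975086/2715479 = -13679560009/133058471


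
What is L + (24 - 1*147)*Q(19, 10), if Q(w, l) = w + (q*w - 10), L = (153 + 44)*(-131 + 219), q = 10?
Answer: -7141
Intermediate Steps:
L = 17336 (L = 197*88 = 17336)
Q(w, l) = -10 + 11*w (Q(w, l) = w + (10*w - 10) = w + (-10 + 10*w) = -10 + 11*w)
L + (24 - 1*147)*Q(19, 10) = 17336 + (24 - 1*147)*(-10 + 11*19) = 17336 + (24 - 147)*(-10 + 209) = 17336 - 123*199 = 17336 - 24477 = -7141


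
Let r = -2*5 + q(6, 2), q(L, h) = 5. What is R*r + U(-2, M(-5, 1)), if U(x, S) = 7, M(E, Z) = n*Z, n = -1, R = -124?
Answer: 627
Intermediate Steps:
M(E, Z) = -Z
r = -5 (r = -2*5 + 5 = -10 + 5 = -5)
R*r + U(-2, M(-5, 1)) = -124*(-5) + 7 = 620 + 7 = 627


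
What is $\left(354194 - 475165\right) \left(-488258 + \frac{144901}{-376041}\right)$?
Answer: $\frac{22210901198986109}{376041} \approx 5.9065 \cdot 10^{10}$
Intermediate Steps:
$\left(354194 - 475165\right) \left(-488258 + \frac{144901}{-376041}\right) = - 120971 \left(-488258 + 144901 \left(- \frac{1}{376041}\right)\right) = - 120971 \left(-488258 - \frac{144901}{376041}\right) = \left(-120971\right) \left(- \frac{183605171479}{376041}\right) = \frac{22210901198986109}{376041}$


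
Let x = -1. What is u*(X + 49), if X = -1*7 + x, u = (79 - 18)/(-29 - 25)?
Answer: -2501/54 ≈ -46.315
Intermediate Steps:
u = -61/54 (u = 61/(-54) = 61*(-1/54) = -61/54 ≈ -1.1296)
X = -8 (X = -1*7 - 1 = -7 - 1 = -8)
u*(X + 49) = -61*(-8 + 49)/54 = -61/54*41 = -2501/54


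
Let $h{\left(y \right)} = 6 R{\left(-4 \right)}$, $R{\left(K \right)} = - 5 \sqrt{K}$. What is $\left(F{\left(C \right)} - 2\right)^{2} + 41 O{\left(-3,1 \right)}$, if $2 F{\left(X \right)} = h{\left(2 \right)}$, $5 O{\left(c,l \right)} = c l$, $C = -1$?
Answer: $- \frac{4603}{5} + 120 i \approx -920.6 + 120.0 i$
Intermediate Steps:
$h{\left(y \right)} = - 60 i$ ($h{\left(y \right)} = 6 \left(- 5 \sqrt{-4}\right) = 6 \left(- 5 \cdot 2 i\right) = 6 \left(- 10 i\right) = - 60 i$)
$O{\left(c,l \right)} = \frac{c l}{5}$
$F{\left(X \right)} = - 30 i$ ($F{\left(X \right)} = \frac{\left(-60\right) i}{2} = - 30 i$)
$\left(F{\left(C \right)} - 2\right)^{2} + 41 O{\left(-3,1 \right)} = \left(- 30 i - 2\right)^{2} + 41 \cdot \frac{1}{5} \left(-3\right) 1 = \left(-2 - 30 i\right)^{2} + 41 \left(- \frac{3}{5}\right) = \left(-2 - 30 i\right)^{2} - \frac{123}{5} = - \frac{123}{5} + \left(-2 - 30 i\right)^{2}$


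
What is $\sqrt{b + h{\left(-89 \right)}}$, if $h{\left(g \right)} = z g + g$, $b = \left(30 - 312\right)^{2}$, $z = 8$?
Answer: $3 \sqrt{8747} \approx 280.58$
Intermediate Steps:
$b = 79524$ ($b = \left(-282\right)^{2} = 79524$)
$h{\left(g \right)} = 9 g$ ($h{\left(g \right)} = 8 g + g = 9 g$)
$\sqrt{b + h{\left(-89 \right)}} = \sqrt{79524 + 9 \left(-89\right)} = \sqrt{79524 - 801} = \sqrt{78723} = 3 \sqrt{8747}$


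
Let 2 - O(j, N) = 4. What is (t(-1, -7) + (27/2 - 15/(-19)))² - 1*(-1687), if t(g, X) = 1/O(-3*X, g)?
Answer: 677651/361 ≈ 1877.2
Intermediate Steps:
O(j, N) = -2 (O(j, N) = 2 - 1*4 = 2 - 4 = -2)
t(g, X) = -½ (t(g, X) = 1/(-2) = -½)
(t(-1, -7) + (27/2 - 15/(-19)))² - 1*(-1687) = (-½ + (27/2 - 15/(-19)))² - 1*(-1687) = (-½ + (27*(½) - 15*(-1/19)))² + 1687 = (-½ + (27/2 + 15/19))² + 1687 = (-½ + 543/38)² + 1687 = (262/19)² + 1687 = 68644/361 + 1687 = 677651/361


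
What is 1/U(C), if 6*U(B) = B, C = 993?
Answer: 2/331 ≈ 0.0060423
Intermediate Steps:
U(B) = B/6
1/U(C) = 1/((⅙)*993) = 1/(331/2) = 2/331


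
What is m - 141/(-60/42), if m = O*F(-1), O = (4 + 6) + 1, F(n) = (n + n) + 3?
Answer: 1097/10 ≈ 109.70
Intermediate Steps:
F(n) = 3 + 2*n (F(n) = 2*n + 3 = 3 + 2*n)
O = 11 (O = 10 + 1 = 11)
m = 11 (m = 11*(3 + 2*(-1)) = 11*(3 - 2) = 11*1 = 11)
m - 141/(-60/42) = 11 - 141/(-60/42) = 11 - 141/(-60*1/42) = 11 - 141/(-10/7) = 11 - 7/10*(-141) = 11 + 987/10 = 1097/10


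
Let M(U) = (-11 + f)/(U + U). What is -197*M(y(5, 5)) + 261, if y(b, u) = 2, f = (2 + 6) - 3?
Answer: 1113/2 ≈ 556.50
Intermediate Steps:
f = 5 (f = 8 - 3 = 5)
M(U) = -3/U (M(U) = (-11 + 5)/(U + U) = -6*1/(2*U) = -3/U)
-197*M(y(5, 5)) + 261 = -(-591)/2 + 261 = -197*(-3/2) + 261 = 591/2 + 261 = 1113/2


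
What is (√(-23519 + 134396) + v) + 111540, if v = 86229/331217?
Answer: 36944030409/331217 + √110877 ≈ 1.1187e+5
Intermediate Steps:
v = 86229/331217 (v = 86229*(1/331217) = 86229/331217 ≈ 0.26034)
(√(-23519 + 134396) + v) + 111540 = (√(-23519 + 134396) + 86229/331217) + 111540 = (√110877 + 86229/331217) + 111540 = (86229/331217 + √110877) + 111540 = 36944030409/331217 + √110877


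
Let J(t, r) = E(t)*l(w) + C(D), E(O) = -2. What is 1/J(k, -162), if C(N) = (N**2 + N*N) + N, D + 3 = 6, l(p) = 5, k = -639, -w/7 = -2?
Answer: 1/11 ≈ 0.090909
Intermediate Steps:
w = 14 (w = -7*(-2) = 14)
D = 3 (D = -3 + 6 = 3)
C(N) = N + 2*N**2 (C(N) = (N**2 + N**2) + N = 2*N**2 + N = N + 2*N**2)
J(t, r) = 11 (J(t, r) = -2*5 + 3*(1 + 2*3) = -10 + 3*(1 + 6) = -10 + 3*7 = -10 + 21 = 11)
1/J(k, -162) = 1/11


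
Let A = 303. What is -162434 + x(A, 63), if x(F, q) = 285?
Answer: -162149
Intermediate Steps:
-162434 + x(A, 63) = -162434 + 285 = -162149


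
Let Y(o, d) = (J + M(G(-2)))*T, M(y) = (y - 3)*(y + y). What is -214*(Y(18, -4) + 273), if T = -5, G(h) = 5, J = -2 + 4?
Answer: -34882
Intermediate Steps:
J = 2
M(y) = 2*y*(-3 + y) (M(y) = (-3 + y)*(2*y) = 2*y*(-3 + y))
Y(o, d) = -110 (Y(o, d) = (2 + 2*5*(-3 + 5))*(-5) = (2 + 2*5*2)*(-5) = (2 + 20)*(-5) = 22*(-5) = -110)
-214*(Y(18, -4) + 273) = -214*(-110 + 273) = -214*163 = -34882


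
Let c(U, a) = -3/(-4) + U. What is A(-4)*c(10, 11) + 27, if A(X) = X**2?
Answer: 199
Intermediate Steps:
c(U, a) = 3/4 + U (c(U, a) = -3*(-1/4) + U = 3/4 + U)
A(-4)*c(10, 11) + 27 = (-4)**2*(3/4 + 10) + 27 = 16*(43/4) + 27 = 172 + 27 = 199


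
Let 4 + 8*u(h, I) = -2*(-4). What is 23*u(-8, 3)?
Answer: 23/2 ≈ 11.500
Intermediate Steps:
u(h, I) = 1/2 (u(h, I) = -1/2 + (-2*(-4))/8 = -1/2 + (1/8)*8 = -1/2 + 1 = 1/2)
23*u(-8, 3) = 23*(1/2) = 23/2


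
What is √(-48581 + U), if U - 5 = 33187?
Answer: I*√15389 ≈ 124.05*I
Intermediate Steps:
U = 33192 (U = 5 + 33187 = 33192)
√(-48581 + U) = √(-48581 + 33192) = √(-15389) = I*√15389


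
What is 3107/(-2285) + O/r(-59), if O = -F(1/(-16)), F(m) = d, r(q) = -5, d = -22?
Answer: -13161/2285 ≈ -5.7597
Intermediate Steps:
F(m) = -22
O = 22 (O = -1*(-22) = 22)
3107/(-2285) + O/r(-59) = 3107/(-2285) + 22/(-5) = 3107*(-1/2285) + 22*(-⅕) = -3107/2285 - 22/5 = -13161/2285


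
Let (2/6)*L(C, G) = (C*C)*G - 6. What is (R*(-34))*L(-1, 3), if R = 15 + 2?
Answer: 5202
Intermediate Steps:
R = 17
L(C, G) = -18 + 3*G*C² (L(C, G) = 3*((C*C)*G - 6) = 3*(C²*G - 6) = 3*(G*C² - 6) = 3*(-6 + G*C²) = -18 + 3*G*C²)
(R*(-34))*L(-1, 3) = (17*(-34))*(-18 + 3*3*(-1)²) = -578*(-18 + 3*3*1) = -578*(-18 + 9) = -578*(-9) = 5202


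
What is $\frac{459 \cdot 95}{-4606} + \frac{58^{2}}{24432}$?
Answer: $- \frac{131232847}{14066724} \approx -9.3293$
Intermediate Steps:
$\frac{459 \cdot 95}{-4606} + \frac{58^{2}}{24432} = 43605 \left(- \frac{1}{4606}\right) + 3364 \cdot \frac{1}{24432} = - \frac{43605}{4606} + \frac{841}{6108} = - \frac{131232847}{14066724}$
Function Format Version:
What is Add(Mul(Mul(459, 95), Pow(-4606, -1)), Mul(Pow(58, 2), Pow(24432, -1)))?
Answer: Rational(-131232847, 14066724) ≈ -9.3293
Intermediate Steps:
Add(Mul(Mul(459, 95), Pow(-4606, -1)), Mul(Pow(58, 2), Pow(24432, -1))) = Add(Mul(43605, Rational(-1, 4606)), Mul(3364, Rational(1, 24432))) = Add(Rational(-43605, 4606), Rational(841, 6108)) = Rational(-131232847, 14066724)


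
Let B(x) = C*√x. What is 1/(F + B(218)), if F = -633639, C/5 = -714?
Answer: -211213/132906664707 + 1190*√218/132906664707 ≈ -1.4570e-6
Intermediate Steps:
C = -3570 (C = 5*(-714) = -3570)
B(x) = -3570*√x
1/(F + B(218)) = 1/(-633639 - 3570*√218)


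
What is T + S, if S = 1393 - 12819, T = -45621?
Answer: -57047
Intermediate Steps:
S = -11426
T + S = -45621 - 11426 = -57047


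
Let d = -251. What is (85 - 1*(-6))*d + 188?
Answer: -22653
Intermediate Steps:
(85 - 1*(-6))*d + 188 = (85 - 1*(-6))*(-251) + 188 = (85 + 6)*(-251) + 188 = 91*(-251) + 188 = -22841 + 188 = -22653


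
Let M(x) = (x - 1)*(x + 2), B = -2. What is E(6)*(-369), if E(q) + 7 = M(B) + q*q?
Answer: -10701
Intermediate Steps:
M(x) = (-1 + x)*(2 + x)
E(q) = -7 + q**2 (E(q) = -7 + ((-2 - 2 + (-2)**2) + q*q) = -7 + ((-2 - 2 + 4) + q**2) = -7 + (0 + q**2) = -7 + q**2)
E(6)*(-369) = (-7 + 6**2)*(-369) = (-7 + 36)*(-369) = 29*(-369) = -10701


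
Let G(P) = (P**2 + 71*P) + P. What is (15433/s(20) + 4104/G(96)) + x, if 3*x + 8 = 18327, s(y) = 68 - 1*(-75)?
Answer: 54289967/8736 ≈ 6214.5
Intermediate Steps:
s(y) = 143 (s(y) = 68 + 75 = 143)
G(P) = P**2 + 72*P
x = 18319/3 (x = -8/3 + (1/3)*18327 = -8/3 + 6109 = 18319/3 ≈ 6106.3)
(15433/s(20) + 4104/G(96)) + x = (15433/143 + 4104/((96*(72 + 96)))) + 18319/3 = (15433*(1/143) + 4104/((96*168))) + 18319/3 = (1403/13 + 4104/16128) + 18319/3 = (1403/13 + 4104*(1/16128)) + 18319/3 = (1403/13 + 57/224) + 18319/3 = 315013/2912 + 18319/3 = 54289967/8736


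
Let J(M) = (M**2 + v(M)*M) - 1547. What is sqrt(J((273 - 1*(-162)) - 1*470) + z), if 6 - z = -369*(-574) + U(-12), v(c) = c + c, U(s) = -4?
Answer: 2*I*sqrt(52417) ≈ 457.9*I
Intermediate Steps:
v(c) = 2*c
J(M) = -1547 + 3*M**2 (J(M) = (M**2 + (2*M)*M) - 1547 = (M**2 + 2*M**2) - 1547 = 3*M**2 - 1547 = -1547 + 3*M**2)
z = -211796 (z = 6 - (-369*(-574) - 4) = 6 - (211806 - 4) = 6 - 1*211802 = 6 - 211802 = -211796)
sqrt(J((273 - 1*(-162)) - 1*470) + z) = sqrt((-1547 + 3*((273 - 1*(-162)) - 1*470)**2) - 211796) = sqrt((-1547 + 3*((273 + 162) - 470)**2) - 211796) = sqrt((-1547 + 3*(435 - 470)**2) - 211796) = sqrt((-1547 + 3*(-35)**2) - 211796) = sqrt((-1547 + 3*1225) - 211796) = sqrt((-1547 + 3675) - 211796) = sqrt(2128 - 211796) = sqrt(-209668) = 2*I*sqrt(52417)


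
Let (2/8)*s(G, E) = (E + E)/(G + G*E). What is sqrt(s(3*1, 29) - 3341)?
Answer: I*sqrt(751145)/15 ≈ 57.779*I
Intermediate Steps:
s(G, E) = 8*E/(G + E*G) (s(G, E) = 4*((E + E)/(G + G*E)) = 4*((2*E)/(G + E*G)) = 4*(2*E/(G + E*G)) = 8*E/(G + E*G))
sqrt(s(3*1, 29) - 3341) = sqrt(8*29/((3*1)*(1 + 29)) - 3341) = sqrt(8*29/(3*30) - 3341) = sqrt(8*29*(1/3)*(1/30) - 3341) = sqrt(116/45 - 3341) = sqrt(-150229/45) = I*sqrt(751145)/15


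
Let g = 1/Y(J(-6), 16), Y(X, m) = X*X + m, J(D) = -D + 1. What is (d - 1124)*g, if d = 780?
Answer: -344/65 ≈ -5.2923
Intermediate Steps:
J(D) = 1 - D
Y(X, m) = m + X² (Y(X, m) = X² + m = m + X²)
g = 1/65 (g = 1/(16 + (1 - 1*(-6))²) = 1/(16 + (1 + 6)²) = 1/(16 + 7²) = 1/(16 + 49) = 1/65 ≈ 0.015385)
(d - 1124)*g = (780 - 1124)*(1/65) = -344*1/65 = -344/65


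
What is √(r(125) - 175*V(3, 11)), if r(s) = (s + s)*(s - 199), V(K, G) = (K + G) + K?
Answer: 5*I*√859 ≈ 146.54*I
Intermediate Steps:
V(K, G) = G + 2*K (V(K, G) = (G + K) + K = G + 2*K)
r(s) = 2*s*(-199 + s) (r(s) = (2*s)*(-199 + s) = 2*s*(-199 + s))
√(r(125) - 175*V(3, 11)) = √(2*125*(-199 + 125) - 175*(11 + 2*3)) = √(2*125*(-74) - 175*(11 + 6)) = √(-18500 - 175*17) = √(-18500 - 2975) = √(-21475) = 5*I*√859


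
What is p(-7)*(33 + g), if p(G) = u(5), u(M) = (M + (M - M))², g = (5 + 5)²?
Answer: 3325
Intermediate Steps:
g = 100 (g = 10² = 100)
u(M) = M² (u(M) = (M + 0)² = M²)
p(G) = 25 (p(G) = 5² = 25)
p(-7)*(33 + g) = 25*(33 + 100) = 25*133 = 3325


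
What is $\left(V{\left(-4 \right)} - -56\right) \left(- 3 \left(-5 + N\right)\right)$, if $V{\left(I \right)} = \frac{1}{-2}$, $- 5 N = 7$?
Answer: $\frac{5328}{5} \approx 1065.6$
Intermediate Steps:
$N = - \frac{7}{5}$ ($N = \left(- \frac{1}{5}\right) 7 = - \frac{7}{5} \approx -1.4$)
$V{\left(I \right)} = - \frac{1}{2}$
$\left(V{\left(-4 \right)} - -56\right) \left(- 3 \left(-5 + N\right)\right) = \left(- \frac{1}{2} - -56\right) \left(- 3 \left(-5 - \frac{7}{5}\right)\right) = \left(- \frac{1}{2} + 56\right) \left(\left(-3\right) \left(- \frac{32}{5}\right)\right) = \frac{111}{2} \cdot \frac{96}{5} = \frac{5328}{5}$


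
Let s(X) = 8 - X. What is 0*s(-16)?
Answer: 0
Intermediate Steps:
0*s(-16) = 0*(8 - 1*(-16)) = 0*(8 + 16) = 0*24 = 0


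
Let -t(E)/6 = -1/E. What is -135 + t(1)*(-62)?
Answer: -507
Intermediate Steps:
t(E) = 6/E (t(E) = -(-6)/E = 6/E)
-135 + t(1)*(-62) = -135 + (6/1)*(-62) = -135 + (6*1)*(-62) = -135 + 6*(-62) = -135 - 372 = -507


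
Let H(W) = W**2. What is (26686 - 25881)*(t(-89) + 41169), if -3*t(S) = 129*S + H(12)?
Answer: 36183140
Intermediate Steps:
t(S) = -48 - 43*S (t(S) = -(129*S + 12**2)/3 = -(129*S + 144)/3 = -(144 + 129*S)/3 = -48 - 43*S)
(26686 - 25881)*(t(-89) + 41169) = (26686 - 25881)*((-48 - 43*(-89)) + 41169) = 805*((-48 + 3827) + 41169) = 805*(3779 + 41169) = 805*44948 = 36183140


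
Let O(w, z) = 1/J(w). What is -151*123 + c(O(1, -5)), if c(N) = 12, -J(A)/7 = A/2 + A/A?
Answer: -18561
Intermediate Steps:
J(A) = -7 - 7*A/2 (J(A) = -7*(A/2 + A/A) = -7*(A*(1/2) + 1) = -7*(A/2 + 1) = -7*(1 + A/2) = -7 - 7*A/2)
O(w, z) = 1/(-7 - 7*w/2)
-151*123 + c(O(1, -5)) = -151*123 + 12 = -18573 + 12 = -18561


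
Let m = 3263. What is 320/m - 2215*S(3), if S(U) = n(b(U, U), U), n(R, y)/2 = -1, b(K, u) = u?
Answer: 14455410/3263 ≈ 4430.1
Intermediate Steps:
n(R, y) = -2 (n(R, y) = 2*(-1) = -2)
S(U) = -2
320/m - 2215*S(3) = 320/3263 - 2215/(1/(-2)) = 320*(1/3263) - 2215/(-½) = 320/3263 - 2215*(-2) = 320/3263 + 4430 = 14455410/3263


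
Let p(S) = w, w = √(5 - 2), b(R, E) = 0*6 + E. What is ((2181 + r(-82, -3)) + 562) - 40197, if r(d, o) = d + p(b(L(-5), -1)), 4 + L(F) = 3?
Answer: -37536 + √3 ≈ -37534.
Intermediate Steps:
L(F) = -1 (L(F) = -4 + 3 = -1)
b(R, E) = E (b(R, E) = 0 + E = E)
w = √3 ≈ 1.7320
p(S) = √3
r(d, o) = d + √3
((2181 + r(-82, -3)) + 562) - 40197 = ((2181 + (-82 + √3)) + 562) - 40197 = ((2099 + √3) + 562) - 40197 = (2661 + √3) - 40197 = -37536 + √3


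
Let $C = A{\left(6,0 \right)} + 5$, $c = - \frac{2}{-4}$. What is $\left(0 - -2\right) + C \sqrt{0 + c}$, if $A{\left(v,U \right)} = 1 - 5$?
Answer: $2 + \frac{\sqrt{2}}{2} \approx 2.7071$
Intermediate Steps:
$A{\left(v,U \right)} = -4$
$c = \frac{1}{2}$ ($c = \left(-2\right) \left(- \frac{1}{4}\right) = \frac{1}{2} \approx 0.5$)
$C = 1$ ($C = -4 + 5 = 1$)
$\left(0 - -2\right) + C \sqrt{0 + c} = \left(0 - -2\right) + 1 \sqrt{0 + \frac{1}{2}} = \left(0 + 2\right) + 1 \sqrt{\frac{1}{2}} = 2 + 1 \frac{\sqrt{2}}{2} = 2 + \frac{\sqrt{2}}{2}$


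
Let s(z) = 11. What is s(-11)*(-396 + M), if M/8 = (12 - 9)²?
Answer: -3564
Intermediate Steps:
M = 72 (M = 8*(12 - 9)² = 8*3² = 8*9 = 72)
s(-11)*(-396 + M) = 11*(-396 + 72) = 11*(-324) = -3564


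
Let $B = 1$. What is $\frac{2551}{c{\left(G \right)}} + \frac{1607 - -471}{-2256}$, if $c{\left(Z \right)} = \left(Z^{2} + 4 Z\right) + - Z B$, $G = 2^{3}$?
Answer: $\frac{174131}{6204} \approx 28.068$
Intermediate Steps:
$G = 8$
$c{\left(Z \right)} = Z^{2} + 3 Z$ ($c{\left(Z \right)} = \left(Z^{2} + 4 Z\right) + - Z 1 = \left(Z^{2} + 4 Z\right) - Z = Z^{2} + 3 Z$)
$\frac{2551}{c{\left(G \right)}} + \frac{1607 - -471}{-2256} = \frac{2551}{8 \left(3 + 8\right)} + \frac{1607 - -471}{-2256} = \frac{2551}{8 \cdot 11} + \left(1607 + 471\right) \left(- \frac{1}{2256}\right) = \frac{2551}{88} + 2078 \left(- \frac{1}{2256}\right) = 2551 \cdot \frac{1}{88} - \frac{1039}{1128} = \frac{2551}{88} - \frac{1039}{1128} = \frac{174131}{6204}$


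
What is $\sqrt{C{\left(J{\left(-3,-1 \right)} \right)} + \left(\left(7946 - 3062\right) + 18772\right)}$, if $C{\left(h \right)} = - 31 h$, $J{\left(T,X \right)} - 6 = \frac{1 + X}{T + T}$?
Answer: $\sqrt{23470} \approx 153.2$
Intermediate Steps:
$J{\left(T,X \right)} = 6 + \frac{1 + X}{2 T}$ ($J{\left(T,X \right)} = 6 + \frac{1 + X}{T + T} = 6 + \frac{1 + X}{2 T}$)
$\sqrt{C{\left(J{\left(-3,-1 \right)} \right)} + \left(\left(7946 - 3062\right) + 18772\right)} = \sqrt{- 31 \frac{1 - 1 + 12 \left(-3\right)}{2 \left(-3\right)} + \left(\left(7946 - 3062\right) + 18772\right)} = \sqrt{- 31 \cdot \frac{1}{2} \left(- \frac{1}{3}\right) \left(1 - 1 - 36\right) + \left(\left(7946 - 3062\right) + 18772\right)} = \sqrt{- 31 \cdot \frac{1}{2} \left(- \frac{1}{3}\right) \left(-36\right) + \left(4884 + 18772\right)} = \sqrt{\left(-31\right) 6 + 23656} = \sqrt{-186 + 23656} = \sqrt{23470}$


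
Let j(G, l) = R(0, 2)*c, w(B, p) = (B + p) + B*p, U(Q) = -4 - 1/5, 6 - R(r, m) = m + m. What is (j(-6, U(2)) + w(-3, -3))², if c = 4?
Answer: 121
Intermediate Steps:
R(r, m) = 6 - 2*m (R(r, m) = 6 - (m + m) = 6 - 2*m)
U(Q) = -21/5 (U(Q) = -4 - 1*⅕ = -4 - ⅕ = -21/5)
w(B, p) = B + p + B*p
j(G, l) = 8 (j(G, l) = (6 - 2*2)*4 = (6 - 4)*4 = 2*4 = 8)
(j(-6, U(2)) + w(-3, -3))² = (8 + (-3 - 3 - 3*(-3)))² = (8 + (-3 - 3 + 9))² = (8 + 3)² = 11² = 121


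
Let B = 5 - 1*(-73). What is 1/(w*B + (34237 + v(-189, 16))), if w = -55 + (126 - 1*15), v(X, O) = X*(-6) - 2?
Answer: 1/39737 ≈ 2.5165e-5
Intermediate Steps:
v(X, O) = -2 - 6*X (v(X, O) = -6*X - 2 = -2 - 6*X)
B = 78 (B = 5 + 73 = 78)
w = 56 (w = -55 + (126 - 15) = -55 + 111 = 56)
1/(w*B + (34237 + v(-189, 16))) = 1/(56*78 + (34237 + (-2 - 6*(-189)))) = 1/(4368 + (34237 + (-2 + 1134))) = 1/(4368 + (34237 + 1132)) = 1/(4368 + 35369) = 1/39737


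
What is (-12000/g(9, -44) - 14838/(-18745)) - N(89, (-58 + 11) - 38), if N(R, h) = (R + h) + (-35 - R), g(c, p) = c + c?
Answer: -30697286/56235 ≈ -545.88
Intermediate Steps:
g(c, p) = 2*c
N(R, h) = -35 + h
(-12000/g(9, -44) - 14838/(-18745)) - N(89, (-58 + 11) - 38) = (-12000/(2*9) - 14838/(-18745)) - (-35 + ((-58 + 11) - 38)) = (-12000/18 - 14838*(-1/18745)) - (-35 + (-47 - 38)) = (-12000*1/18 + 14838/18745) - (-35 - 85) = (-2000/3 + 14838/18745) - 1*(-120) = -37445486/56235 + 120 = -30697286/56235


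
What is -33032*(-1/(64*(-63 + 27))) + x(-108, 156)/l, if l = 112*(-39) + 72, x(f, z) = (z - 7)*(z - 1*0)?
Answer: -1018019/51552 ≈ -19.747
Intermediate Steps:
x(f, z) = z*(-7 + z) (x(f, z) = (-7 + z)*(z + 0) = (-7 + z)*z = z*(-7 + z))
l = -4296 (l = -4368 + 72 = -4296)
-33032*(-1/(64*(-63 + 27))) + x(-108, 156)/l = -33032*(-1/(64*(-63 + 27))) + (156*(-7 + 156))/(-4296) = -33032/((-64*(-36))) + (156*149)*(-1/4296) = -33032/2304 + 23244*(-1/4296) = -33032*1/2304 - 1937/358 = -4129/288 - 1937/358 = -1018019/51552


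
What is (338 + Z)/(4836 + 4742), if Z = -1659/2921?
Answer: 985639/27977338 ≈ 0.035230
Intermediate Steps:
Z = -1659/2921 (Z = -1659*1/2921 = -1659/2921 ≈ -0.56796)
(338 + Z)/(4836 + 4742) = (338 - 1659/2921)/(4836 + 4742) = (985639/2921)/9578 = (985639/2921)*(1/9578) = 985639/27977338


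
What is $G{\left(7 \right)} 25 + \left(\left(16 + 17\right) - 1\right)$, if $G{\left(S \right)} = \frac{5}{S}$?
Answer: $\frac{349}{7} \approx 49.857$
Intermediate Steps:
$G{\left(7 \right)} 25 + \left(\left(16 + 17\right) - 1\right) = \frac{5}{7} \cdot 25 + \left(\left(16 + 17\right) - 1\right) = 5 \cdot \frac{1}{7} \cdot 25 + \left(33 - 1\right) = \frac{5}{7} \cdot 25 + 32 = \frac{125}{7} + 32 = \frac{349}{7}$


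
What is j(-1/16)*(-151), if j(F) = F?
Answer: 151/16 ≈ 9.4375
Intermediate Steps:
j(-1/16)*(-151) = -1/16*(-151) = 151/16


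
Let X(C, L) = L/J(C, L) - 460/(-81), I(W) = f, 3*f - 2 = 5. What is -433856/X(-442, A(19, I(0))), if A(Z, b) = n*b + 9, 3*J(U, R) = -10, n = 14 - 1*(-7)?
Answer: 175711680/4747 ≈ 37015.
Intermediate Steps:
f = 7/3 (f = 2/3 + (1/3)*5 = 2/3 + 5/3 = 7/3 ≈ 2.3333)
I(W) = 7/3
n = 21 (n = 14 + 7 = 21)
J(U, R) = -10/3 (J(U, R) = (1/3)*(-10) = -10/3)
A(Z, b) = 9 + 21*b (A(Z, b) = 21*b + 9 = 9 + 21*b)
X(C, L) = 460/81 - 3*L/10 (X(C, L) = L/(-10/3) - 460/(-81) = L*(-3/10) - 460*(-1/81) = -3*L/10 + 460/81 = 460/81 - 3*L/10)
-433856/X(-442, A(19, I(0))) = -433856/(460/81 - 3*(9 + 21*(7/3))/10) = -433856/(460/81 - 3*(9 + 49)/10) = -433856/(460/81 - 3/10*58) = -433856/(460/81 - 87/5) = -433856/(-4747/405) = -433856*(-405/4747) = 175711680/4747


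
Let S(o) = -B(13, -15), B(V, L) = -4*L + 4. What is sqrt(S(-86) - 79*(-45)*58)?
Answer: sqrt(206126) ≈ 454.01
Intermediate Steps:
B(V, L) = 4 - 4*L
S(o) = -64 (S(o) = -(4 - 4*(-15)) = -(4 + 60) = -1*64 = -64)
sqrt(S(-86) - 79*(-45)*58) = sqrt(-64 - 79*(-45)*58) = sqrt(-64 + 3555*58) = sqrt(-64 + 206190) = sqrt(206126)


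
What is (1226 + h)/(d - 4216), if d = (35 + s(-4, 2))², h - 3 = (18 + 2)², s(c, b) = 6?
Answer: -543/845 ≈ -0.64260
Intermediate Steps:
h = 403 (h = 3 + (18 + 2)² = 3 + 20² = 3 + 400 = 403)
d = 1681 (d = (35 + 6)² = 41² = 1681)
(1226 + h)/(d - 4216) = (1226 + 403)/(1681 - 4216) = 1629/(-2535) = 1629*(-1/2535) = -543/845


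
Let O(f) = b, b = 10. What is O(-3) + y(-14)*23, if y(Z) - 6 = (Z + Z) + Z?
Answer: -818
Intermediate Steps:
O(f) = 10
y(Z) = 6 + 3*Z (y(Z) = 6 + ((Z + Z) + Z) = 6 + (2*Z + Z) = 6 + 3*Z)
O(-3) + y(-14)*23 = 10 + (6 + 3*(-14))*23 = 10 + (6 - 42)*23 = 10 - 36*23 = 10 - 828 = -818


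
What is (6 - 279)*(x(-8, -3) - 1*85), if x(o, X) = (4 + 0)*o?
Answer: 31941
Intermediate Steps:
x(o, X) = 4*o
(6 - 279)*(x(-8, -3) - 1*85) = (6 - 279)*(4*(-8) - 1*85) = -273*(-32 - 85) = -273*(-117) = 31941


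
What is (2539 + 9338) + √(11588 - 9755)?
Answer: 11877 + √1833 ≈ 11920.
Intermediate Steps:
(2539 + 9338) + √(11588 - 9755) = 11877 + √1833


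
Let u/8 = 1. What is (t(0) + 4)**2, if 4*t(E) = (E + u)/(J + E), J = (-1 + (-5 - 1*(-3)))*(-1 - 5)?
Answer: 1369/81 ≈ 16.901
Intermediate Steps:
J = 18 (J = (-1 + (-5 + 3))*(-6) = (-1 - 2)*(-6) = -3*(-6) = 18)
u = 8 (u = 8*1 = 8)
t(E) = (8 + E)/(4*(18 + E)) (t(E) = ((E + 8)/(18 + E))/4 = ((8 + E)/(18 + E))/4 = (8 + E)/(4*(18 + E)))
(t(0) + 4)**2 = ((8 + 0)/(4*(18 + 0)) + 4)**2 = ((1/4)*8/18 + 4)**2 = ((1/4)*(1/18)*8 + 4)**2 = (1/9 + 4)**2 = (37/9)**2 = 1369/81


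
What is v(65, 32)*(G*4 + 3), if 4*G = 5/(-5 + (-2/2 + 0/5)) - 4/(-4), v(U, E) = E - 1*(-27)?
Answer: 1121/6 ≈ 186.83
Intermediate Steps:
v(U, E) = 27 + E (v(U, E) = E + 27 = 27 + E)
G = 1/24 (G = (5/(-5 + (-2/2 + 0/5)) - 4/(-4))/4 = (5/(-5 + (-2*1/2 + 0*(1/5))) - 4*(-1/4))/4 = (5/(-5 + (-1 + 0)) + 1)/4 = (5/(-5 - 1) + 1)/4 = (5/(-6) + 1)/4 = (5*(-1/6) + 1)/4 = (-5/6 + 1)/4 = (1/4)*(1/6) = 1/24 ≈ 0.041667)
v(65, 32)*(G*4 + 3) = (27 + 32)*((1/24)*4 + 3) = 59*(1/6 + 3) = 59*(19/6) = 1121/6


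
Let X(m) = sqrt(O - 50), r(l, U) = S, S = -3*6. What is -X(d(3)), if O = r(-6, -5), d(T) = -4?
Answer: -2*I*sqrt(17) ≈ -8.2462*I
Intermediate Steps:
S = -18
r(l, U) = -18
O = -18
X(m) = 2*I*sqrt(17) (X(m) = sqrt(-18 - 50) = sqrt(-68) = 2*I*sqrt(17))
-X(d(3)) = -2*I*sqrt(17)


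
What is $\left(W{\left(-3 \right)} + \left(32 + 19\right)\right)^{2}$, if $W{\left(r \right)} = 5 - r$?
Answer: $3481$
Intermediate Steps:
$\left(W{\left(-3 \right)} + \left(32 + 19\right)\right)^{2} = \left(\left(5 - -3\right) + \left(32 + 19\right)\right)^{2} = \left(\left(5 + 3\right) + 51\right)^{2} = \left(8 + 51\right)^{2} = 59^{2} = 3481$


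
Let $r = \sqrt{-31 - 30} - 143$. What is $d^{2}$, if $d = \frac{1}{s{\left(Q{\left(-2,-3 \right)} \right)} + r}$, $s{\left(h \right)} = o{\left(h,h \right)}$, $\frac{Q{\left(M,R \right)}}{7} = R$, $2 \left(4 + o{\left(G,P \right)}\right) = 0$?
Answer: $\frac{1}{\left(147 - i \sqrt{61}\right)^{2}} \approx 4.5887 \cdot 10^{-5} + 4.8898 \cdot 10^{-6} i$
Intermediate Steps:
$o{\left(G,P \right)} = -4$ ($o{\left(G,P \right)} = -4 + \frac{1}{2} \cdot 0 = -4 + 0 = -4$)
$Q{\left(M,R \right)} = 7 R$
$s{\left(h \right)} = -4$
$r = -143 + i \sqrt{61}$ ($r = \sqrt{-61} - 143 = i \sqrt{61} - 143 = -143 + i \sqrt{61} \approx -143.0 + 7.8102 i$)
$d = \frac{1}{-147 + i \sqrt{61}}$ ($d = \frac{1}{-4 - \left(143 - i \sqrt{61}\right)} = \frac{1}{-147 + i \sqrt{61}} \approx -0.0067836 - 0.00036042 i$)
$d^{2} = \left(- \frac{147}{21670} - \frac{i \sqrt{61}}{21670}\right)^{2}$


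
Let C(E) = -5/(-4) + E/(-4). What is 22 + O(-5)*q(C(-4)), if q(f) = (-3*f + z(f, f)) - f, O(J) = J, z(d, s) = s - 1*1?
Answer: 243/4 ≈ 60.750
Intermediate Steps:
z(d, s) = -1 + s (z(d, s) = s - 1 = -1 + s)
C(E) = 5/4 - E/4 (C(E) = -5*(-¼) + E*(-¼) = 5/4 - E/4)
q(f) = -1 - 3*f (q(f) = (-3*f + (-1 + f)) - f = (-1 - 2*f) - f = -1 - 3*f)
22 + O(-5)*q(C(-4)) = 22 - 5*(-1 - 3*(5/4 - ¼*(-4))) = 22 - 5*(-1 - 3*(5/4 + 1)) = 22 - 5*(-1 - 3*9/4) = 22 - 5*(-1 - 27/4) = 22 - 5*(-31/4) = 22 + 155/4 = 243/4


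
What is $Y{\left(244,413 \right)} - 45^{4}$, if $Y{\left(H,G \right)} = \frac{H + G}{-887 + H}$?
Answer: $- \frac{2636702532}{643} \approx -4.1006 \cdot 10^{6}$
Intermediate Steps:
$Y{\left(H,G \right)} = \frac{G + H}{-887 + H}$
$Y{\left(244,413 \right)} - 45^{4} = \frac{413 + 244}{-887 + 244} - 45^{4} = \frac{1}{-643} \cdot 657 - 4100625 = \left(- \frac{1}{643}\right) 657 - 4100625 = - \frac{657}{643} - 4100625 = - \frac{2636702532}{643}$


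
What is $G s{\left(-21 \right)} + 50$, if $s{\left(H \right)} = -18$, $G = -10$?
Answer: $230$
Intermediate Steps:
$G s{\left(-21 \right)} + 50 = \left(-10\right) \left(-18\right) + 50 = 180 + 50 = 230$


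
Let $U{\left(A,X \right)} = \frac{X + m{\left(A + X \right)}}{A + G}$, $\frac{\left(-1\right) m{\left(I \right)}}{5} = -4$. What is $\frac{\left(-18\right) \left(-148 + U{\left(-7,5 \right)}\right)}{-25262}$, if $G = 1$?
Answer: $- \frac{2739}{25262} \approx -0.10842$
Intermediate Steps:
$m{\left(I \right)} = 20$ ($m{\left(I \right)} = \left(-5\right) \left(-4\right) = 20$)
$U{\left(A,X \right)} = \frac{20 + X}{1 + A}$ ($U{\left(A,X \right)} = \frac{X + 20}{A + 1} = \frac{20 + X}{1 + A}$)
$\frac{\left(-18\right) \left(-148 + U{\left(-7,5 \right)}\right)}{-25262} = \frac{\left(-18\right) \left(-148 + \frac{20 + 5}{1 - 7}\right)}{-25262} = - 18 \left(-148 + \frac{1}{-6} \cdot 25\right) \left(- \frac{1}{25262}\right) = - 18 \left(-148 - \frac{25}{6}\right) \left(- \frac{1}{25262}\right) = \left(-18\right) \left(- \frac{913}{6}\right) \left(- \frac{1}{25262}\right) = 2739 \left(- \frac{1}{25262}\right) = - \frac{2739}{25262}$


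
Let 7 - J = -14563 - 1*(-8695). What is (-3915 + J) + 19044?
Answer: 21004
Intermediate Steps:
J = 5875 (J = 7 - (-14563 - 1*(-8695)) = 7 - (-14563 + 8695) = 7 - 1*(-5868) = 7 + 5868 = 5875)
(-3915 + J) + 19044 = (-3915 + 5875) + 19044 = 1960 + 19044 = 21004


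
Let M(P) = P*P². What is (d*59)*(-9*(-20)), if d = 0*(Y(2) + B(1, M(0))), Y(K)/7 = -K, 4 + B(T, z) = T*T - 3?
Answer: 0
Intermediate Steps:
M(P) = P³
B(T, z) = -7 + T² (B(T, z) = -4 + (T*T - 3) = -4 + (T² - 3) = -4 + (-3 + T²) = -7 + T²)
Y(K) = -7*K (Y(K) = 7*(-K) = -7*K)
d = 0 (d = 0*(-7*2 + (-7 + 1²)) = 0*(-14 + (-7 + 1)) = 0*(-14 - 6) = 0*(-20) = 0)
(d*59)*(-9*(-20)) = (0*59)*(-9*(-20)) = 0*180 = 0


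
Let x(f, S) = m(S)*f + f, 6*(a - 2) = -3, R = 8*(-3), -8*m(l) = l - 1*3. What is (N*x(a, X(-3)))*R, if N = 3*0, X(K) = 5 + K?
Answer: 0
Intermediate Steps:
m(l) = 3/8 - l/8 (m(l) = -(l - 1*3)/8 = -(l - 3)/8 = -(-3 + l)/8 = 3/8 - l/8)
R = -24
a = 3/2 (a = 2 + (1/6)*(-3) = 2 - 1/2 = 3/2 ≈ 1.5000)
x(f, S) = f + f*(3/8 - S/8) (x(f, S) = (3/8 - S/8)*f + f = f*(3/8 - S/8) + f = f + f*(3/8 - S/8))
N = 0
(N*x(a, X(-3)))*R = (0*((1/8)*(3/2)*(11 - (5 - 3))))*(-24) = (0*((1/8)*(3/2)*(11 - 1*2)))*(-24) = (0*((1/8)*(3/2)*(11 - 2)))*(-24) = (0*((1/8)*(3/2)*9))*(-24) = (0*(27/16))*(-24) = 0*(-24) = 0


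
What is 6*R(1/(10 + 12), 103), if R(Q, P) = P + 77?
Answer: 1080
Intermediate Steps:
R(Q, P) = 77 + P
6*R(1/(10 + 12), 103) = 6*(77 + 103) = 6*180 = 1080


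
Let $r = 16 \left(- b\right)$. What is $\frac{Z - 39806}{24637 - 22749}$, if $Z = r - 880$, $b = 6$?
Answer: $- \frac{20391}{944} \approx -21.601$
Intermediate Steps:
$r = -96$ ($r = 16 \left(\left(-1\right) 6\right) = 16 \left(-6\right) = -96$)
$Z = -976$ ($Z = -96 - 880 = -976$)
$\frac{Z - 39806}{24637 - 22749} = \frac{-976 - 39806}{24637 - 22749} = - \frac{40782}{1888} = \left(-40782\right) \frac{1}{1888} = - \frac{20391}{944}$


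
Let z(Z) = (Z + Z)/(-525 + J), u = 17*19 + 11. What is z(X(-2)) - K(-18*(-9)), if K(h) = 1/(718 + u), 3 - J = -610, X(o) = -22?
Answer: -527/1052 ≈ -0.50095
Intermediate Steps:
u = 334 (u = 323 + 11 = 334)
J = 613 (J = 3 - 1*(-610) = 3 + 610 = 613)
K(h) = 1/1052 (K(h) = 1/(718 + 334) = 1/1052)
z(Z) = Z/44 (z(Z) = (Z + Z)/(-525 + 613) = (2*Z)/88 = (2*Z)*(1/88) = Z/44)
z(X(-2)) - K(-18*(-9)) = (1/44)*(-22) - 1*1/1052 = -½ - 1/1052 = -527/1052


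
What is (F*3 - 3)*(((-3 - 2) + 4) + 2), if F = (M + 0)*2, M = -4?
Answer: -27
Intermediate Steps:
F = -8 (F = (-4 + 0)*2 = -4*2 = -8)
(F*3 - 3)*(((-3 - 2) + 4) + 2) = (-8*3 - 3)*(((-3 - 2) + 4) + 2) = (-24 - 3)*((-5 + 4) + 2) = -27*(-1 + 2) = -27*1 = -27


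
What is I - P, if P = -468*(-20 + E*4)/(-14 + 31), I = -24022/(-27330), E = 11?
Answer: 153689467/232305 ≈ 661.58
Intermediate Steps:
I = 12011/13665 (I = -24022*(-1/27330) = 12011/13665 ≈ 0.87896)
P = -11232/17 (P = -468*(-20 + 11*4)/(-14 + 31) = -468*(-20 + 44)/17 = -11232/17 ≈ -660.71)
I - P = 12011/13665 - 1*(-11232/17) = 12011/13665 + 11232/17 = 153689467/232305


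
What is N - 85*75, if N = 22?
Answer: -6353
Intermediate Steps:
N - 85*75 = 22 - 85*75 = 22 - 6375 = -6353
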